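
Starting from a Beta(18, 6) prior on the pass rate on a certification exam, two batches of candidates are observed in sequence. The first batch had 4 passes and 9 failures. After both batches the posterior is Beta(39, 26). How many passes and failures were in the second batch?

Because Beta–binomial updating is additive in the counts, the combined data contributed (α_post−α_prior, β_post−β_prior) successes and failures.
Total across both batches: 39−18=21 passes, 26−6=20 failures.
Subtract the first batch: 21−4=17 passes and 20−9=11 failures.

17 passes and 11 failures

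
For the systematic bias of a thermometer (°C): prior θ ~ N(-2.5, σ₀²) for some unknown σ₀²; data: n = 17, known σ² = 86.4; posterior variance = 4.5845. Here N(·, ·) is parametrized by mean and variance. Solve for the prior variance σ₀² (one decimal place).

σ₀² = 46.8

For the Normal–Normal model with known σ², precisions add: τ_n = τ₀ + n/σ².
So 1/σ₀² = 1/4.5845 − 17/86.4 = 0.218126 − 0.196759 = 0.021367.
Hence σ₀² = 1/0.021367 ≈ 46.8.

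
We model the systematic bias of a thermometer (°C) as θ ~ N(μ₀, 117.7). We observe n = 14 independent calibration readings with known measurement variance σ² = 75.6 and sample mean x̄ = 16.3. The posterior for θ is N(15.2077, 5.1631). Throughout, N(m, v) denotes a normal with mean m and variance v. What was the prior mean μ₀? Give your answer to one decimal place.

With known observation variance, the Normal–Normal posterior has precision τ_n = τ₀ + n/σ² and mean μ_n = (τ₀μ₀ + (n/σ²)x̄)/τ_n.
Here τ₀ = 1/117.7 = 0.008496 and τ_data = 14/75.6 = 0.185185, so τ_n = 0.193681.
Rearranging for μ₀: μ₀ = (μ_n·τ_n − τ_data·x̄)/τ₀ = (15.2077·0.193681 − 0.185185·16.3) / 0.008496 = -0.073073/0.008496 ≈ -8.6.

μ₀ = -8.6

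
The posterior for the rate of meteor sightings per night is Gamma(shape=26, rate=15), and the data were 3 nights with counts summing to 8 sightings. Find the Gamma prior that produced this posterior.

Gamma(shape=18, rate=12)

A Gamma(α, β) prior (rate parametrization) on a Poisson rate with n observations summing to S gives posterior Gamma(α+S, β+n).
So α = 26 − 8 = 18 and β = 15 − 3 = 12.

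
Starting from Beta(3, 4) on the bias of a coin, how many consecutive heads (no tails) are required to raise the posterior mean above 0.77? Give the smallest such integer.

k = 11

After k heads and 0 tails the posterior is Beta(3+k, 4), with mean (3+k)/(3+4+k).
Set (3+k)/(7+k) > 0.77 and solve: k > (0.77·7 − 3)/(1 − 0.77) = 10.391.
The smallest integer exceeding 10.391 is 11, and checking k=11: (14)/(18) = 0.7778 > 0.77.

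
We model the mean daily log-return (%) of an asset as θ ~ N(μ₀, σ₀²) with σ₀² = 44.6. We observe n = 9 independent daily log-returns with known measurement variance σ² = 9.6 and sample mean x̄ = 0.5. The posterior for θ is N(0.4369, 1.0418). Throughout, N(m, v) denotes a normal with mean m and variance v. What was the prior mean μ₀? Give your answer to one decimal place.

μ₀ = -2.2

The posterior mean is a precision-weighted average: μ_n = (τ₀μ₀ + τ_data·x̄)/(τ₀+τ_data), with τ₀=1/σ₀² and τ_data=n/σ².
Here τ₀ = 1/44.6 = 0.022422 and τ_data = 9/9.6 = 0.937500, so τ_n = 0.959922.
Rearranging for μ₀: μ₀ = (μ_n·τ_n − τ_data·x̄)/τ₀ = (0.4369·0.959922 − 0.937500·0.5) / 0.022422 = -0.049360/0.022422 ≈ -2.2.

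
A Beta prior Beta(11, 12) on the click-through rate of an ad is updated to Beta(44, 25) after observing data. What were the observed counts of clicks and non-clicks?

Beta is conjugate to the binomial likelihood: posterior = Beta(a+s, b+f).
Match parameters: s=44−11=33, f=25−12=13.

33 clicks and 13 non-clicks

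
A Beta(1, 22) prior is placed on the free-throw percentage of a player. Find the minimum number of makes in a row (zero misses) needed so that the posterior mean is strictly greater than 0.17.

k = 4

After k makes and 0 misses the posterior is Beta(1+k, 22), with mean (1+k)/(1+22+k).
Set (1+k)/(23+k) > 0.17 and solve: k > (0.17·23 − 1)/(1 − 0.17) = 3.506.
The smallest integer exceeding 3.506 is 4, and checking k=4: (5)/(27) = 0.1852 > 0.17.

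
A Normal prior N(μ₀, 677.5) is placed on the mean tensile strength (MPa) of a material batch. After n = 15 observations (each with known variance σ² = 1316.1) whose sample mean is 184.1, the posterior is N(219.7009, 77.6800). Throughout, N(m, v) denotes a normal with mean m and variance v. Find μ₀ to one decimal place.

The posterior mean is a precision-weighted average: μ_n = (τ₀μ₀ + τ_data·x̄)/(τ₀+τ_data), with τ₀=1/σ₀² and τ_data=n/σ².
Here τ₀ = 1/677.5 = 0.001476 and τ_data = 15/1316.1 = 0.011397, so τ_n = 0.012873.
Rearranging for μ₀: μ₀ = (μ_n·τ_n − τ_data·x̄)/τ₀ = (219.7009·0.012873 − 0.011397·184.1) / 0.001476 = 0.730022/0.001476 ≈ 494.6.

μ₀ = 494.6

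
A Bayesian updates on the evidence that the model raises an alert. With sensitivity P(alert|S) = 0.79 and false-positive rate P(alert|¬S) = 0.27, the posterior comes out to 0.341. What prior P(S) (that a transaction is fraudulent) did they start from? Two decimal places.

Bayes' rule in odds form gives O(S|E) = O(S)·[P(E|S)/P(E|¬S)], hence O(S) = O(S|E)/LR.
Posterior odds = 0.341/(1−0.341) = 0.5175. LR = 0.79/0.27 = 2.9259.
Prior odds = 0.5175/2.9259 = 0.1769, so P(S) = 0.1769/(1+0.1769) ≈ 0.15.

P(S) = 0.15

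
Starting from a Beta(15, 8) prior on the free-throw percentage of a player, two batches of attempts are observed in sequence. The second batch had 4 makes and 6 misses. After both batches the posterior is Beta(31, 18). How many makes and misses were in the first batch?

Sequential conjugate updates are equivalent to a single update on the pooled data, so total successes = posterior α − prior α and total failures = posterior β − prior β.
Total across both batches: 31−15=16 makes, 18−8=10 misses.
Subtract the second batch: 16−4=12 makes and 10−6=4 misses.

12 makes and 4 misses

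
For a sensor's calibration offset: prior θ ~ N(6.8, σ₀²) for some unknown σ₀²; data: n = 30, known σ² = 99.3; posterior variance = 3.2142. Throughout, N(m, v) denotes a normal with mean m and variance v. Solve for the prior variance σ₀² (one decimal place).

σ₀² = 111.1

Posterior precision equals prior precision plus data precision: 1/σ_n² = 1/σ₀² + n/σ².
So 1/σ₀² = 1/3.2142 − 30/99.3 = 0.311119 − 0.302115 = 0.009004.
Hence σ₀² = 1/0.009004 ≈ 111.1.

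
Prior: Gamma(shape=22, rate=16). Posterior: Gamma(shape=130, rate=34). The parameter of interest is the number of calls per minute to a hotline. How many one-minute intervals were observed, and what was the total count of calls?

A Gamma(α, β) prior (rate parametrization) on a Poisson rate with n observations summing to S gives posterior Gamma(α+S, β+n).
Matching: Σxᵢ = 130 − 22 = 108 and n = 34 − 16 = 18.

n = 18 one-minute intervals with total 108 calls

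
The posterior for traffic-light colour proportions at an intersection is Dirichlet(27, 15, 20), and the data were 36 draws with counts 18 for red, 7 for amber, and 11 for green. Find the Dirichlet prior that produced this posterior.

For a Dirichlet(α) prior with multinomial counts c, the posterior is Dirichlet(α + c) componentwise.
Subtract each count from the matching posterior parameter: 27−18=9, 15−7=8, 20−11=9.

Dirichlet(9, 8, 9)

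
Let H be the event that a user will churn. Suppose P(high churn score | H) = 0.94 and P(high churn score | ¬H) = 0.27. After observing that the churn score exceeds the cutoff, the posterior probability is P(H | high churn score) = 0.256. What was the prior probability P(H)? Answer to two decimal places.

P(H) = 0.09

Bayes' rule in odds form gives O(H|E) = O(H)·[P(E|H)/P(E|¬H)], hence O(H) = O(H|E)/LR.
Posterior odds = 0.256/(1−0.256) = 0.3441. LR = 0.94/0.27 = 3.4815.
Prior odds = 0.3441/3.4815 = 0.0988, so P(H) = 0.0988/(1+0.0988) ≈ 0.09.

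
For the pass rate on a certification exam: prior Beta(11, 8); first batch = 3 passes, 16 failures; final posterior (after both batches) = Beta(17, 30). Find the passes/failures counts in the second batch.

3 passes and 6 failures

Sequential conjugate updates are equivalent to a single update on the pooled data, so total successes = posterior α − prior α and total failures = posterior β − prior β.
Total across both batches: 17−11=6 passes, 30−8=22 failures.
Subtract the first batch: 6−3=3 passes and 22−16=6 failures.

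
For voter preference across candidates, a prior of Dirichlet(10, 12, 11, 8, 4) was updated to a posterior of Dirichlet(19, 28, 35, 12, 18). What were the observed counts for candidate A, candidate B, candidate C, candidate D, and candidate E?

counts (9, 16, 24, 4, 14)

For a Dirichlet(α) prior with multinomial counts c, the posterior is Dirichlet(α + c) componentwise.
Counts are posterior − prior componentwise: 19−10=9, 28−12=16, 35−11=24, 12−8=4, 18−4=14.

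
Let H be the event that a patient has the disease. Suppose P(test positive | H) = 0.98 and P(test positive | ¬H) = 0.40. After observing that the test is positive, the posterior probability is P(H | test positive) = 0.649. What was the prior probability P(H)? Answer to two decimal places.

In odds form, posterior odds = prior odds × likelihood ratio, so prior odds = posterior odds ÷ LR.
Posterior odds = 0.649/(1−0.649) = 1.8490. LR = 0.98/0.40 = 2.4500.
Prior odds = 1.8490/2.4500 = 0.7547, so P(H) = 0.7547/(1+0.7547) ≈ 0.43.

P(H) = 0.43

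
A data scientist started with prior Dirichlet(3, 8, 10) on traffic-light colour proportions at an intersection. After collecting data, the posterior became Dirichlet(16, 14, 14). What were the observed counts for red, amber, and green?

counts (13, 6, 4)

For a Dirichlet(α) prior with multinomial counts c, the posterior is Dirichlet(α + c) componentwise.
Counts are posterior − prior componentwise: 16−3=13, 14−8=6, 14−10=4.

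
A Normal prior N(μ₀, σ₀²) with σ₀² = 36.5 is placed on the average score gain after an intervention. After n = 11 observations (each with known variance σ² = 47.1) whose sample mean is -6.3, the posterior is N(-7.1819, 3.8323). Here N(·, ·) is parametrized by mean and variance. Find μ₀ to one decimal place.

μ₀ = -14.7

With known observation variance, the Normal–Normal posterior has precision τ_n = τ₀ + n/σ² and mean μ_n = (τ₀μ₀ + (n/σ²)x̄)/τ_n.
Here τ₀ = 1/36.5 = 0.027397 and τ_data = 11/47.1 = 0.233546, so τ_n = 0.260943.
Rearranging for μ₀: μ₀ = (μ_n·τ_n − τ_data·x̄)/τ₀ = (-7.1819·0.260943 − 0.233546·-6.3) / 0.027397 = -0.402727/0.027397 ≈ -14.7.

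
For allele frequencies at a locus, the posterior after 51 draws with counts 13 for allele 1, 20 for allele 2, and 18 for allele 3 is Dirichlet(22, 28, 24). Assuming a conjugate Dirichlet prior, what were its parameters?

For a Dirichlet(α) prior with multinomial counts c, the posterior is Dirichlet(α + c) componentwise.
Subtract each count from the matching posterior parameter: 22−13=9, 28−20=8, 24−18=6.

Dirichlet(9, 8, 6)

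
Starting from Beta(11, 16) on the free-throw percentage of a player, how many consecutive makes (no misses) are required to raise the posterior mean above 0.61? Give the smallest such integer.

After k makes and 0 misses the posterior is Beta(11+k, 16), with mean (11+k)/(11+16+k).
Set (11+k)/(27+k) > 0.61 and solve: k > (0.61·27 − 11)/(1 − 0.61) = 14.026.
The smallest integer exceeding 14.026 is 15, and checking k=15: (26)/(42) = 0.6190 > 0.61.

k = 15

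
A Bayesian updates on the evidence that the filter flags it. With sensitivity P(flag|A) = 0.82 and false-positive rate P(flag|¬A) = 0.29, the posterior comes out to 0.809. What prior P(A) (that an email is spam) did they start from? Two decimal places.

In odds form, posterior odds = prior odds × likelihood ratio, so prior odds = posterior odds ÷ LR.
Posterior odds = 0.809/(1−0.809) = 4.2356. LR = 0.82/0.29 = 2.8276.
Prior odds = 4.2356/2.8276 = 1.4979, so P(A) = 1.4979/(1+1.4979) ≈ 0.60.

P(A) = 0.60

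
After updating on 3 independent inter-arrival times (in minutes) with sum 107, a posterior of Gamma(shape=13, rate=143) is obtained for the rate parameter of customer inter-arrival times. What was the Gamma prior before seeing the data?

Gamma(shape=10, rate=36)

For an exponential likelihood with a Gamma(α, β) prior on the rate, n observations with total T give posterior Gamma(α+n, β+T).
So α = 13 − 3 = 10 and β = 143 − 107 = 36.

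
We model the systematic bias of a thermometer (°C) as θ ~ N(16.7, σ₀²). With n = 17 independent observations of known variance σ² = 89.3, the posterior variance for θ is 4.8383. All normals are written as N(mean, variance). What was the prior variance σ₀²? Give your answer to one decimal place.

σ₀² = 61.3

For the Normal–Normal model with known σ², precisions add: τ_n = τ₀ + n/σ².
So 1/σ₀² = 1/4.8383 − 17/89.3 = 0.206684 − 0.190370 = 0.016314.
Hence σ₀² = 1/0.016314 ≈ 61.3.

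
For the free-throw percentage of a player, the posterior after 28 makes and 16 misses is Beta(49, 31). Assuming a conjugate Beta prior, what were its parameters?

Under Beta–binomial conjugacy the posterior parameters are (a+s, b+f).
Subtract the data counts: 49−28=21, 31−16=15.

Beta(21, 15)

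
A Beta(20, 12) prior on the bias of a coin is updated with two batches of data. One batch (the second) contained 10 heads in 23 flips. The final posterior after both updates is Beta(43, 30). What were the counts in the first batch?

Because Beta–binomial updating is additive in the counts, the combined data contributed (α_post−α_prior, β_post−β_prior) successes and failures.
Total across both batches: 43−20=23 heads, 30−12=18 tails.
Subtract the second batch: 23−10=13 heads and 18−13=5 tails.

13 heads and 5 tails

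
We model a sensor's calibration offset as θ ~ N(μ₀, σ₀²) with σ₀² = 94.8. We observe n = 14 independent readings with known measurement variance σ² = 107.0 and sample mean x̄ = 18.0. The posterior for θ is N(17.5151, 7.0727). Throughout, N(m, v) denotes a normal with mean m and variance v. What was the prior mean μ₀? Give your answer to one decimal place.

μ₀ = 11.5

The posterior mean is a precision-weighted average: μ_n = (τ₀μ₀ + τ_data·x̄)/(τ₀+τ_data), with τ₀=1/σ₀² and τ_data=n/σ².
Here τ₀ = 1/94.8 = 0.010549 and τ_data = 14/107.0 = 0.130841, so τ_n = 0.141390.
Rearranging for μ₀: μ₀ = (μ_n·τ_n − τ_data·x̄)/τ₀ = (17.5151·0.141390 − 0.130841·18.0) / 0.010549 = 0.121322/0.010549 ≈ 11.5.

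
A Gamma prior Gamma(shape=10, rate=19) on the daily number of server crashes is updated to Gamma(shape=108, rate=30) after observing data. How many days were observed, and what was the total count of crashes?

n = 11 days with total 98 crashes

A Gamma(α, β) prior (rate parametrization) on a Poisson rate with n observations summing to S gives posterior Gamma(α+S, β+n).
Matching: Σxᵢ = 108 − 10 = 98 and n = 30 − 19 = 11.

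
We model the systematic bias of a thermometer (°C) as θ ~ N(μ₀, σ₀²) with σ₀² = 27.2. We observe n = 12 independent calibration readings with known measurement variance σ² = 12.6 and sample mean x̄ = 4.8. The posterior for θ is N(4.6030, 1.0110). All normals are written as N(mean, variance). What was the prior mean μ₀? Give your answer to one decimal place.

The posterior mean is a precision-weighted average: μ_n = (τ₀μ₀ + τ_data·x̄)/(τ₀+τ_data), with τ₀=1/σ₀² and τ_data=n/σ².
Here τ₀ = 1/27.2 = 0.036765 and τ_data = 12/12.6 = 0.952381, so τ_n = 0.989146.
Rearranging for μ₀: μ₀ = (μ_n·τ_n − τ_data·x̄)/τ₀ = (4.6030·0.989146 − 0.952381·4.8) / 0.036765 = -0.018390/0.036765 ≈ -0.5.

μ₀ = -0.5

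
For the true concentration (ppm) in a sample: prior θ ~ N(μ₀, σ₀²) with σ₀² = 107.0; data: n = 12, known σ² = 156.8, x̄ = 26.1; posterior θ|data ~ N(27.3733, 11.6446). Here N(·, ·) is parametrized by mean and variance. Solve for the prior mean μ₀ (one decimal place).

The posterior mean is a precision-weighted average: μ_n = (τ₀μ₀ + τ_data·x̄)/(τ₀+τ_data), with τ₀=1/σ₀² and τ_data=n/σ².
Here τ₀ = 1/107.0 = 0.009346 and τ_data = 12/156.8 = 0.076531, so τ_n = 0.085877.
Rearranging for μ₀: μ₀ = (μ_n·τ_n − τ_data·x̄)/τ₀ = (27.3733·0.085877 − 0.076531·26.1) / 0.009346 = 0.353278/0.009346 ≈ 37.8.

μ₀ = 37.8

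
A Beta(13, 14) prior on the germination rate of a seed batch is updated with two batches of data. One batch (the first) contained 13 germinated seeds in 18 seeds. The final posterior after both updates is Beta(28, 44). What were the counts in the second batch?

Sequential conjugate updates are equivalent to a single update on the pooled data, so total successes = posterior α − prior α and total failures = posterior β − prior β.
Total across both batches: 28−13=15 germinated seeds, 44−14=30 non-germinating seeds.
Subtract the first batch: 15−13=2 germinated seeds and 30−5=25 non-germinating seeds.

2 germinated seeds and 25 non-germinating seeds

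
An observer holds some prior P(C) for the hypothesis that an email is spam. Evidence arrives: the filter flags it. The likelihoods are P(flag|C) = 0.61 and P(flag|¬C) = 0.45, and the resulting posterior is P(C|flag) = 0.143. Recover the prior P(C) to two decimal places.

Bayes' rule in odds form gives O(C|E) = O(C)·[P(E|C)/P(E|¬C)], hence O(C) = O(C|E)/LR.
Posterior odds = 0.143/(1−0.143) = 0.1669. LR = 0.61/0.45 = 1.3556.
Prior odds = 0.1669/1.3556 = 0.1231, so P(C) = 0.1231/(1+0.1231) ≈ 0.11.

P(C) = 0.11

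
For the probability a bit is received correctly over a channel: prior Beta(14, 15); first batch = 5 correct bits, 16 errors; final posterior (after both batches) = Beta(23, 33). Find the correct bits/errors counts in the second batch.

4 correct bits and 2 errors

Because Beta–binomial updating is additive in the counts, the combined data contributed (α_post−α_prior, β_post−β_prior) successes and failures.
Total across both batches: 23−14=9 correct bits, 33−15=18 errors.
Subtract the first batch: 9−5=4 correct bits and 18−16=2 errors.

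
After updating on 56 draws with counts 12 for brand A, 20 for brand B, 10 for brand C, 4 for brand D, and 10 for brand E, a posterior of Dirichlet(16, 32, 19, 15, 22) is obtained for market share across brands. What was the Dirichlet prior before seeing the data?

For a Dirichlet(α) prior with multinomial counts c, the posterior is Dirichlet(α + c) componentwise.
Subtract each count from the matching posterior parameter: 16−12=4, 32−20=12, 19−10=9, 15−4=11, 22−10=12.

Dirichlet(4, 12, 9, 11, 12)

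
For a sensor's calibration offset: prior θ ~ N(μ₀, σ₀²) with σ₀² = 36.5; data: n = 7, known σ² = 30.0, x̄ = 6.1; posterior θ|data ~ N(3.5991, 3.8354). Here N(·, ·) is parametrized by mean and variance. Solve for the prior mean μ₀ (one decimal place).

With known observation variance, the Normal–Normal posterior has precision τ_n = τ₀ + n/σ² and mean μ_n = (τ₀μ₀ + (n/σ²)x̄)/τ_n.
Here τ₀ = 1/36.5 = 0.027397 and τ_data = 7/30.0 = 0.233333, so τ_n = 0.260730.
Rearranging for μ₀: μ₀ = (μ_n·τ_n − τ_data·x̄)/τ₀ = (3.5991·0.260730 − 0.233333·6.1) / 0.027397 = -0.484938/0.027397 ≈ -17.7.

μ₀ = -17.7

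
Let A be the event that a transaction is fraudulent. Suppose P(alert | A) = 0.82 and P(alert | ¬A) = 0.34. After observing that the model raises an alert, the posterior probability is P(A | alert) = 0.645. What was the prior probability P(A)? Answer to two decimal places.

Bayes' rule in odds form gives O(A|E) = O(A)·[P(E|A)/P(E|¬A)], hence O(A) = O(A|E)/LR.
Posterior odds = 0.645/(1−0.645) = 1.8169. LR = 0.82/0.34 = 2.4118.
Prior odds = 1.8169/2.4118 = 0.7533, so P(A) = 0.7533/(1+0.7533) ≈ 0.43.

P(A) = 0.43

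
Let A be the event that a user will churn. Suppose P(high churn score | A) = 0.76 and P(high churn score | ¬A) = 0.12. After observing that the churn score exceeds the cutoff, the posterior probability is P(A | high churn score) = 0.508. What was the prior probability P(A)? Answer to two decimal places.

Bayes' rule in odds form gives O(A|E) = O(A)·[P(E|A)/P(E|¬A)], hence O(A) = O(A|E)/LR.
Posterior odds = 0.508/(1−0.508) = 1.0325. LR = 0.76/0.12 = 6.3333.
Prior odds = 1.0325/6.3333 = 0.1630, so P(A) = 0.1630/(1+0.1630) ≈ 0.14.

P(A) = 0.14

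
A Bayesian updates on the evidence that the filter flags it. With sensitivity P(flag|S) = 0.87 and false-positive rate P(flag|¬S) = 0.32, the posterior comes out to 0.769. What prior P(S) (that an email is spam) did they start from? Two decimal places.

Bayes' rule in odds form gives O(S|E) = O(S)·[P(E|S)/P(E|¬S)], hence O(S) = O(S|E)/LR.
Posterior odds = 0.769/(1−0.769) = 3.3290. LR = 0.87/0.32 = 2.7188.
Prior odds = 3.3290/2.7188 = 1.2244, so P(S) = 1.2244/(1+1.2244) ≈ 0.55.

P(S) = 0.55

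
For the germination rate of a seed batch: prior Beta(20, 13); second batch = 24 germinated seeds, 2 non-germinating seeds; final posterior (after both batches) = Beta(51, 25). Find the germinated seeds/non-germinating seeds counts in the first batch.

Because Beta–binomial updating is additive in the counts, the combined data contributed (α_post−α_prior, β_post−β_prior) successes and failures.
Total across both batches: 51−20=31 germinated seeds, 25−13=12 non-germinating seeds.
Subtract the second batch: 31−24=7 germinated seeds and 12−2=10 non-germinating seeds.

7 germinated seeds and 10 non-germinating seeds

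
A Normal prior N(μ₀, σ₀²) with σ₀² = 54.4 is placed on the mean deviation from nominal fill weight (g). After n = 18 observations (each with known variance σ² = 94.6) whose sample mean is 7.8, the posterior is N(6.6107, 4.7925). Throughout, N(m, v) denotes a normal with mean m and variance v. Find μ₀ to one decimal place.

With known observation variance, the Normal–Normal posterior has precision τ_n = τ₀ + n/σ² and mean μ_n = (τ₀μ₀ + (n/σ²)x̄)/τ_n.
Here τ₀ = 1/54.4 = 0.018382 and τ_data = 18/94.6 = 0.190275, so τ_n = 0.208657.
Rearranging for μ₀: μ₀ = (μ_n·τ_n − τ_data·x̄)/τ₀ = (6.6107·0.208657 − 0.190275·7.8) / 0.018382 = -0.104776/0.018382 ≈ -5.7.

μ₀ = -5.7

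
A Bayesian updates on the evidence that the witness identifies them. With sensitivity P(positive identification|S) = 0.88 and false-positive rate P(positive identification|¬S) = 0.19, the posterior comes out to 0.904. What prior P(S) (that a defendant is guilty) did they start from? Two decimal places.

P(S) = 0.67

In odds form, posterior odds = prior odds × likelihood ratio, so prior odds = posterior odds ÷ LR.
Posterior odds = 0.904/(1−0.904) = 9.4167. LR = 0.88/0.19 = 4.6316.
Prior odds = 9.4167/4.6316 = 2.0331, so P(S) = 2.0331/(1+2.0331) ≈ 0.67.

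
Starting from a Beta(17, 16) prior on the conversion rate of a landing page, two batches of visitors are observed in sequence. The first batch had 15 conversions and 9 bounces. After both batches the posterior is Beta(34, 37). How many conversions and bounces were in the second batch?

2 conversions and 12 bounces

Sequential conjugate updates are equivalent to a single update on the pooled data, so total successes = posterior α − prior α and total failures = posterior β − prior β.
Total across both batches: 34−17=17 conversions, 37−16=21 bounces.
Subtract the first batch: 17−15=2 conversions and 21−9=12 bounces.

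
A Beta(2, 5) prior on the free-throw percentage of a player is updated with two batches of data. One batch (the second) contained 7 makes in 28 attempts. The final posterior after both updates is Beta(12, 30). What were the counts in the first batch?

3 makes and 4 misses

Because Beta–binomial updating is additive in the counts, the combined data contributed (α_post−α_prior, β_post−β_prior) successes and failures.
Total across both batches: 12−2=10 makes, 30−5=25 misses.
Subtract the second batch: 10−7=3 makes and 25−21=4 misses.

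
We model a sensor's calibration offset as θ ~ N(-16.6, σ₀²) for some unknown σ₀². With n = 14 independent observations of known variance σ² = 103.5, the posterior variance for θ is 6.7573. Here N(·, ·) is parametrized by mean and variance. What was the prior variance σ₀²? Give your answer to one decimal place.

σ₀² = 78.6

For the Normal–Normal model with known σ², precisions add: τ_n = τ₀ + n/σ².
So 1/σ₀² = 1/6.7573 − 14/103.5 = 0.147988 − 0.135266 = 0.012722.
Hence σ₀² = 1/0.012722 ≈ 78.6.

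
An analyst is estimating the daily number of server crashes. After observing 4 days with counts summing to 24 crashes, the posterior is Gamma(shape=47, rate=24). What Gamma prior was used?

A Gamma(α, β) prior (rate parametrization) on a Poisson rate with n observations summing to S gives posterior Gamma(α+S, β+n).
So α = 47 − 24 = 23 and β = 24 − 4 = 20.

Gamma(shape=23, rate=20)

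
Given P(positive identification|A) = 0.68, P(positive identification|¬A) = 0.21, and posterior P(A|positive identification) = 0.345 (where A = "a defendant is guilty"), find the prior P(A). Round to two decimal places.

In odds form, posterior odds = prior odds × likelihood ratio, so prior odds = posterior odds ÷ LR.
Posterior odds = 0.345/(1−0.345) = 0.5267. LR = 0.68/0.21 = 3.2381.
Prior odds = 0.5267/3.2381 = 0.1627, so P(A) = 0.1627/(1+0.1627) ≈ 0.14.

P(A) = 0.14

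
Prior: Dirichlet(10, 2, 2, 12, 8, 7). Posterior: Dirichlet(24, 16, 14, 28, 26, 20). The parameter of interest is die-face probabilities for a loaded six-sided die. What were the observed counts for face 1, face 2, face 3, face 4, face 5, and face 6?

counts (14, 14, 12, 16, 18, 13)

For a Dirichlet(α) prior with multinomial counts c, the posterior is Dirichlet(α + c) componentwise.
Counts are posterior − prior componentwise: 24−10=14, 16−2=14, 14−2=12, 28−12=16, 26−8=18, 20−7=13.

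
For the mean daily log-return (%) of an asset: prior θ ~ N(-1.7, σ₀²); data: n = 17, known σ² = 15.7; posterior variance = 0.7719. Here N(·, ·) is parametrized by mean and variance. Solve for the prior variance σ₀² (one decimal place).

For the Normal–Normal model with known σ², precisions add: τ_n = τ₀ + n/σ².
So 1/σ₀² = 1/0.7719 − 17/15.7 = 1.295505 − 1.082803 = 0.212702.
Hence σ₀² = 1/0.212702 ≈ 4.7.

σ₀² = 4.7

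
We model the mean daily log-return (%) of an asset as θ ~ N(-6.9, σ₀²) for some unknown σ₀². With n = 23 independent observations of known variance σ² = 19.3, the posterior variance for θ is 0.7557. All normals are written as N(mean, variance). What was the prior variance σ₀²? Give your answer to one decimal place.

σ₀² = 7.6

Posterior precision equals prior precision plus data precision: 1/σ_n² = 1/σ₀² + n/σ².
So 1/σ₀² = 1/0.7557 − 23/19.3 = 1.323276 − 1.191710 = 0.131566.
Hence σ₀² = 1/0.131566 ≈ 7.6.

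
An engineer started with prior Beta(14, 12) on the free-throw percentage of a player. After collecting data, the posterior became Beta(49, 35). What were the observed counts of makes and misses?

35 makes and 23 misses

A Beta(a, b) prior with s successes and f failures in binomial data gives a Beta(a+s, b+f) posterior.
So s = 49 − 14 = 35 and f = 35 − 12 = 23.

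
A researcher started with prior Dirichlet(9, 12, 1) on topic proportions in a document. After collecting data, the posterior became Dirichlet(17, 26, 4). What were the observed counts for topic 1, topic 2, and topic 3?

For a Dirichlet(α) prior with multinomial counts c, the posterior is Dirichlet(α + c) componentwise.
Counts are posterior − prior componentwise: 17−9=8, 26−12=14, 4−1=3.

counts (8, 14, 3)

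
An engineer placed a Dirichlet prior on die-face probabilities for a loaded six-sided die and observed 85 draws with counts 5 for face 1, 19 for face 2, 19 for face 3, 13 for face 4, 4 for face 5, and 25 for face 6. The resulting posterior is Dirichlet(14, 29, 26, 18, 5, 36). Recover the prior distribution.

For a Dirichlet(α) prior with multinomial counts c, the posterior is Dirichlet(α + c) componentwise.
Subtract each count from the matching posterior parameter: 14−5=9, 29−19=10, 26−19=7, 18−13=5, 5−4=1, 36−25=11.

Dirichlet(9, 10, 7, 5, 1, 11)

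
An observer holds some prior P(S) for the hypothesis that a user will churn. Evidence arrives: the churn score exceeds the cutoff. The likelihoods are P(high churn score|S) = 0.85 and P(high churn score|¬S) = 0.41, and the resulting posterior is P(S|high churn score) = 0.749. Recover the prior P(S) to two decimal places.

P(S) = 0.59

In odds form, posterior odds = prior odds × likelihood ratio, so prior odds = posterior odds ÷ LR.
Posterior odds = 0.749/(1−0.749) = 2.9841. LR = 0.85/0.41 = 2.0732.
Prior odds = 2.9841/2.0732 = 1.4394, so P(S) = 1.4394/(1+1.4394) ≈ 0.59.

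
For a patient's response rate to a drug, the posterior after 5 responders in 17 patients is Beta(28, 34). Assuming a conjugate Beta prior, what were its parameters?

Beta is conjugate to the binomial likelihood: posterior = Beta(a+s, b+f).
Subtract the data counts: 28−5=23, 34−12=22.

Beta(23, 22)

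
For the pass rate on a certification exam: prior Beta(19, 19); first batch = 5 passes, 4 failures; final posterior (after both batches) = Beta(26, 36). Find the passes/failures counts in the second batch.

Because Beta–binomial updating is additive in the counts, the combined data contributed (α_post−α_prior, β_post−β_prior) successes and failures.
Total across both batches: 26−19=7 passes, 36−19=17 failures.
Subtract the first batch: 7−5=2 passes and 17−4=13 failures.

2 passes and 13 failures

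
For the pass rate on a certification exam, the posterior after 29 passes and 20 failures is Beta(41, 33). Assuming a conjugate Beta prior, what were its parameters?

Beta(12, 13)

A Beta(α, β) prior with s successes and f failures in binomial data gives a Beta(α+s, β+f) posterior.
So α = 41 − 29 = 12 and β = 33 − 20 = 13.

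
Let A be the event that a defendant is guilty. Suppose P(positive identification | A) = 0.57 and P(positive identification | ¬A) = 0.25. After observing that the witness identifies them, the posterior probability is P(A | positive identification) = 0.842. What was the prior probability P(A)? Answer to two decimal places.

Bayes' rule in odds form gives O(A|E) = O(A)·[P(E|A)/P(E|¬A)], hence O(A) = O(A|E)/LR.
Posterior odds = 0.842/(1−0.842) = 5.3291. LR = 0.57/0.25 = 2.2800.
Prior odds = 5.3291/2.2800 = 2.3373, so P(A) = 2.3373/(1+2.3373) ≈ 0.70.

P(A) = 0.70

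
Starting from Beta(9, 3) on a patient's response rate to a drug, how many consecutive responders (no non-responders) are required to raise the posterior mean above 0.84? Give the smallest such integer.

k = 7

After k responders and 0 non-responders the posterior is Beta(9+k, 3), with mean (9+k)/(9+3+k).
Set (9+k)/(12+k) > 0.84 and solve: k > (0.84·12 − 9)/(1 − 0.84) = 6.750.
The smallest integer exceeding 6.750 is 7.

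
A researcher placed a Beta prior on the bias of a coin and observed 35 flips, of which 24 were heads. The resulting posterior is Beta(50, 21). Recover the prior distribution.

A Beta(α, β) prior with s successes and f failures in binomial data gives a Beta(α+s, β+f) posterior.
Subtract the data counts: 50−24=26, 21−11=10.

Beta(26, 10)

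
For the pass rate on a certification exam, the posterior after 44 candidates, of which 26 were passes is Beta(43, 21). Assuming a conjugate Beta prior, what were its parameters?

Beta is conjugate to the binomial likelihood: posterior = Beta(a+s, b+f).
So a = 43 − 26 = 17 and b = 21 − 18 = 3.

Beta(17, 3)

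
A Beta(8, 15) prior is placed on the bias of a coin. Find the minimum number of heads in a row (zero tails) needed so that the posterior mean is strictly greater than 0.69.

k = 26

After k heads and 0 tails the posterior is Beta(8+k, 15), with mean (8+k)/(8+15+k).
Set (8+k)/(23+k) > 0.69 and solve: k > (0.69·23 − 8)/(1 − 0.69) = 25.387.
The smallest integer exceeding 25.387 is 26, and checking k=26: (34)/(49) = 0.6939 > 0.69.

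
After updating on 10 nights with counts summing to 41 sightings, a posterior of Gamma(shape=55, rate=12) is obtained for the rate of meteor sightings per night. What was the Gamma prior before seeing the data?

Gamma(shape=14, rate=2)

Gamma–Poisson conjugacy: posterior shape = α + Σxᵢ, posterior rate = β + n.
So α = 55 − 41 = 14 and β = 12 − 10 = 2.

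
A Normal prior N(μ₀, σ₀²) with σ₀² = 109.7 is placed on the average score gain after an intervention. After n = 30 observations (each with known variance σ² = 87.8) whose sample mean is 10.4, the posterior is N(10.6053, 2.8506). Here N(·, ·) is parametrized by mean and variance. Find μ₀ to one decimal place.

With known observation variance, the Normal–Normal posterior has precision τ_n = τ₀ + n/σ² and mean μ_n = (τ₀μ₀ + (n/σ²)x̄)/τ_n.
Here τ₀ = 1/109.7 = 0.009116 and τ_data = 30/87.8 = 0.341686, so τ_n = 0.350802.
Rearranging for μ₀: μ₀ = (μ_n·τ_n − τ_data·x̄)/τ₀ = (10.6053·0.350802 − 0.341686·10.4) / 0.009116 = 0.166826/0.009116 ≈ 18.3.

μ₀ = 18.3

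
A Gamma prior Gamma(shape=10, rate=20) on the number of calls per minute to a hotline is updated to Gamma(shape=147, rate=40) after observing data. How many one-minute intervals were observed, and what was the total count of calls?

n = 20 one-minute intervals with total 137 calls

A Gamma(α, β) prior (rate parametrization) on a Poisson rate with n observations summing to S gives posterior Gamma(α+S, β+n).
Matching: Σxᵢ = 147 − 10 = 137 and n = 40 − 20 = 20.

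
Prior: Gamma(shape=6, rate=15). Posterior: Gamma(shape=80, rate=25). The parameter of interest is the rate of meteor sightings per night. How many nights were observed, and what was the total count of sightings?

n = 10 nights with total 74 sightings

Gamma–Poisson conjugacy: posterior shape = α + Σxᵢ, posterior rate = β + n.
Matching: Σxᵢ = 80 − 6 = 74 and n = 25 − 15 = 10.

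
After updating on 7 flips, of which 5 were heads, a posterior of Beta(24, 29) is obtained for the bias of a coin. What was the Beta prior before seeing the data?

Beta(19, 27)

Under Beta–binomial conjugacy the posterior parameters are (α+s, β+f).
Subtract the data counts: 24−5=19, 29−2=27.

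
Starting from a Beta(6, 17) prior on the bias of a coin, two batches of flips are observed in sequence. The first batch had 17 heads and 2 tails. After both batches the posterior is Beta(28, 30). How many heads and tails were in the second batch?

5 heads and 11 tails

Because Beta–binomial updating is additive in the counts, the combined data contributed (α_post−α_prior, β_post−β_prior) successes and failures.
Total across both batches: 28−6=22 heads, 30−17=13 tails.
Subtract the first batch: 22−17=5 heads and 13−2=11 tails.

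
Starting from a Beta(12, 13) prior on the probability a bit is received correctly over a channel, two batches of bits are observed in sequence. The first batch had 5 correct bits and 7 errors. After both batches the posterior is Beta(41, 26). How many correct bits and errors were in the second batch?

24 correct bits and 6 errors

Sequential conjugate updates are equivalent to a single update on the pooled data, so total successes = posterior α − prior α and total failures = posterior β − prior β.
Total across both batches: 41−12=29 correct bits, 26−13=13 errors.
Subtract the first batch: 29−5=24 correct bits and 13−7=6 errors.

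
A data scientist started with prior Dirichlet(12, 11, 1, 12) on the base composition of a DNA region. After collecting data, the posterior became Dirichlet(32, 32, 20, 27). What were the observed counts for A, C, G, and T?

For a Dirichlet(α) prior with multinomial counts c, the posterior is Dirichlet(α + c) componentwise.
Counts are posterior − prior componentwise: 32−12=20, 32−11=21, 20−1=19, 27−12=15.

counts (20, 21, 19, 15)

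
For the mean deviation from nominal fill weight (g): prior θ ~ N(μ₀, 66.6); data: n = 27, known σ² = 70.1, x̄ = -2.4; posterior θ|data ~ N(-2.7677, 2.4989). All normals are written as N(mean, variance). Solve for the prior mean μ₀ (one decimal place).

μ₀ = -12.2

With known observation variance, the Normal–Normal posterior has precision τ_n = τ₀ + n/σ² and mean μ_n = (τ₀μ₀ + (n/σ²)x̄)/τ_n.
Here τ₀ = 1/66.6 = 0.015015 and τ_data = 27/70.1 = 0.385164, so τ_n = 0.400179.
Rearranging for μ₀: μ₀ = (μ_n·τ_n − τ_data·x̄)/τ₀ = (-2.7677·0.400179 − 0.385164·-2.4) / 0.015015 = -0.183182/0.015015 ≈ -12.2.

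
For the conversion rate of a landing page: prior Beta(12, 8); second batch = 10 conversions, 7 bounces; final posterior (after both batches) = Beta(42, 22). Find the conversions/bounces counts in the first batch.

Because Beta–binomial updating is additive in the counts, the combined data contributed (α_post−α_prior, β_post−β_prior) successes and failures.
Total across both batches: 42−12=30 conversions, 22−8=14 bounces.
Subtract the second batch: 30−10=20 conversions and 14−7=7 bounces.

20 conversions and 7 bounces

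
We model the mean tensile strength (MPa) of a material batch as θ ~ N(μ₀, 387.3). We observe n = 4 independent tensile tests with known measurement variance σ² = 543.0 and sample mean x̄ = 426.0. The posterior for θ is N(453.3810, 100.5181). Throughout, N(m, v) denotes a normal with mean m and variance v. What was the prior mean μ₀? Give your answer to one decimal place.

With known observation variance, the Normal–Normal posterior has precision τ_n = τ₀ + n/σ² and mean μ_n = (τ₀μ₀ + (n/σ²)x̄)/τ_n.
Here τ₀ = 1/387.3 = 0.002582 and τ_data = 4/543.0 = 0.007366, so τ_n = 0.009948.
Rearranging for μ₀: μ₀ = (μ_n·τ_n − τ_data·x̄)/τ₀ = (453.3810·0.009948 − 0.007366·426.0) / 0.002582 = 1.372318/0.002582 ≈ 531.5.

μ₀ = 531.5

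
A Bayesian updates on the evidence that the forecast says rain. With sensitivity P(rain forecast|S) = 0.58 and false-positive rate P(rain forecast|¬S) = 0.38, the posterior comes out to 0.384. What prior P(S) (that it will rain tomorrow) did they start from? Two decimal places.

In odds form, posterior odds = prior odds × likelihood ratio, so prior odds = posterior odds ÷ LR.
Posterior odds = 0.384/(1−0.384) = 0.6234. LR = 0.58/0.38 = 1.5263.
Prior odds = 0.6234/1.5263 = 0.4084, so P(S) = 0.4084/(1+0.4084) ≈ 0.29.

P(S) = 0.29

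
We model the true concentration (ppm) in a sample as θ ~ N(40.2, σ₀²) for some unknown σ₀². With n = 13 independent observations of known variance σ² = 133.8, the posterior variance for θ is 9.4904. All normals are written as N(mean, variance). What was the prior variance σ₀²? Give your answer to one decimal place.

σ₀² = 121.8

For the Normal–Normal model with known σ², precisions add: τ_n = τ₀ + n/σ².
So 1/σ₀² = 1/9.4904 − 13/133.8 = 0.105370 − 0.097160 = 0.008210.
Hence σ₀² = 1/0.008210 ≈ 121.8.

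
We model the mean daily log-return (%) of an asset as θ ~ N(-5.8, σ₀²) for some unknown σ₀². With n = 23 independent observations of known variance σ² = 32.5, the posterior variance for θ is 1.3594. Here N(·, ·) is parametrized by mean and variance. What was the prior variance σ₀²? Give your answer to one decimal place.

σ₀² = 35.8

Posterior precision equals prior precision plus data precision: 1/σ_n² = 1/σ₀² + n/σ².
So 1/σ₀² = 1/1.3594 − 23/32.5 = 0.735619 − 0.707692 = 0.027927.
Hence σ₀² = 1/0.027927 ≈ 35.8.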